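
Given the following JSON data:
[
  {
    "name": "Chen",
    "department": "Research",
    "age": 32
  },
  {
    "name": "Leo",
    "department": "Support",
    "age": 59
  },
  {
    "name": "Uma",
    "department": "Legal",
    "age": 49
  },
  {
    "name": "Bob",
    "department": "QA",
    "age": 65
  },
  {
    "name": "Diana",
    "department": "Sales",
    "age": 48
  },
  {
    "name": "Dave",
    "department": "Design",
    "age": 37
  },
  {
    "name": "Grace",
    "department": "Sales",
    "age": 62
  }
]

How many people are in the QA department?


Scanning records for department = QA
  Record 3: Bob
Count: 1

ANSWER: 1


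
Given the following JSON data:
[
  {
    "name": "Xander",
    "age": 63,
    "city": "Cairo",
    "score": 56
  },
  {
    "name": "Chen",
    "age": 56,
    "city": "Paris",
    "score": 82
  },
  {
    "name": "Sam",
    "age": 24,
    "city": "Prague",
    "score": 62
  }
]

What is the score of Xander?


Looking up record where name = Xander
Record index: 0
Field 'score' = 56

ANSWER: 56


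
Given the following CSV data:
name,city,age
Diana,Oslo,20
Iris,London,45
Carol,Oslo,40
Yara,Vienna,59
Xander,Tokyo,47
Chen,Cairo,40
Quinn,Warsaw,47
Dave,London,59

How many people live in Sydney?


Scanning city column for 'Sydney':
Total matches: 0

ANSWER: 0


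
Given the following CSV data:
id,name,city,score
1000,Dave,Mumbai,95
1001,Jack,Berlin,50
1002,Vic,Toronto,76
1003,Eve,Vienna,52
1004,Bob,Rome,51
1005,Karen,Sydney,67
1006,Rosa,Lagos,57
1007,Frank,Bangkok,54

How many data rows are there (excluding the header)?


Counting rows (excluding header):
Header: id,name,city,score
Data rows: 8

ANSWER: 8


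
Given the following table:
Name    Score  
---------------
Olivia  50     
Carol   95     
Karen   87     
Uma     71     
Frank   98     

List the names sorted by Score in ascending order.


Sorting by Score (ascending):
  Olivia: 50
  Uma: 71
  Karen: 87
  Carol: 95
  Frank: 98


ANSWER: Olivia, Uma, Karen, Carol, Frank


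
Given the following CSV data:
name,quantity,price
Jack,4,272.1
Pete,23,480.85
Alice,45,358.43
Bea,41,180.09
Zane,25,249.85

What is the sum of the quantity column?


Values in 'quantity' column:
  Row 1: 4
  Row 2: 23
  Row 3: 45
  Row 4: 41
  Row 5: 25
Sum = 4 + 23 + 45 + 41 + 25 = 138

ANSWER: 138


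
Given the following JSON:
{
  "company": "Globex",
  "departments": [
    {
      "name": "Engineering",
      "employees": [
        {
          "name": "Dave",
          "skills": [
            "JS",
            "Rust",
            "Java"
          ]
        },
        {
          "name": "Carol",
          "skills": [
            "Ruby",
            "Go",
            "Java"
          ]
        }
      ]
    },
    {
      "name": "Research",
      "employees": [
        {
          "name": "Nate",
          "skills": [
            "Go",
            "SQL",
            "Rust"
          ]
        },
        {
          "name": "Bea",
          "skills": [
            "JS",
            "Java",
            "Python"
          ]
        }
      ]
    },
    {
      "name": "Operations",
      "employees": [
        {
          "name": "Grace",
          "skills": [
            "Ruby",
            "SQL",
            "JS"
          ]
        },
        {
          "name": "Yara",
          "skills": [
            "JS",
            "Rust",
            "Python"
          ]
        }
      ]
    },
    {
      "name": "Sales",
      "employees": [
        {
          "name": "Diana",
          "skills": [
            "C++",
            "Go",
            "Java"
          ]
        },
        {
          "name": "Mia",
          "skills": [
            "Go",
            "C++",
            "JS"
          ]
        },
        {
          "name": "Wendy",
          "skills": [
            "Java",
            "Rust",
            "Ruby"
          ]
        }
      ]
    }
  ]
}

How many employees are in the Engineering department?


Path: departments[0].employees
Count: 2

ANSWER: 2


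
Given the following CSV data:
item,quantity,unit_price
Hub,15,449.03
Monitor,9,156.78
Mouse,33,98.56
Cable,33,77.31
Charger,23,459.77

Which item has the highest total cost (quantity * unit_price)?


Computing row totals:
  Hub: 6735.45
  Monitor: 1411.02
  Mouse: 3252.48
  Cable: 2551.23
  Charger: 10574.71
Maximum: Charger (10574.71)

ANSWER: Charger


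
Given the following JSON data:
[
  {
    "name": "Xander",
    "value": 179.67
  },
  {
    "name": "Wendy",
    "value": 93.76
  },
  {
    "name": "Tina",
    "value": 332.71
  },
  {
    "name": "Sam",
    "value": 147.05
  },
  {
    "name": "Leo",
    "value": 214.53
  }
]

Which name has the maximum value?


Comparing values:
  Xander: 179.67
  Wendy: 93.76
  Tina: 332.71
  Sam: 147.05
  Leo: 214.53
Maximum: Tina (332.71)

ANSWER: Tina


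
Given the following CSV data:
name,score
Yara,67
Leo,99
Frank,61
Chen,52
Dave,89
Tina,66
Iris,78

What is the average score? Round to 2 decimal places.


Scores: 67, 99, 61, 52, 89, 66, 78
Sum = 512
Count = 7
Average = 512 / 7 = 73.14

ANSWER: 73.14


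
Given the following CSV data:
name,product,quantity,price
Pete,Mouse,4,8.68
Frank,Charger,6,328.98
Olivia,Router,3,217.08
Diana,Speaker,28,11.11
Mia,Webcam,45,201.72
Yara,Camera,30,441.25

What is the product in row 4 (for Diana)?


Row 4: Diana
Column 'product' = Speaker

ANSWER: Speaker


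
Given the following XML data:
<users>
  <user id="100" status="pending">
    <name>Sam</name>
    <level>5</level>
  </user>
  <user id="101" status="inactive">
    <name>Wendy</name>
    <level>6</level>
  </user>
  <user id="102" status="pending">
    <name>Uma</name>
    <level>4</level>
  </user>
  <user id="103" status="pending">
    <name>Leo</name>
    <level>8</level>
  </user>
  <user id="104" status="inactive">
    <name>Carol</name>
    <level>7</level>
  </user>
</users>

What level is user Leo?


Finding user: Leo
<level>8</level>

ANSWER: 8


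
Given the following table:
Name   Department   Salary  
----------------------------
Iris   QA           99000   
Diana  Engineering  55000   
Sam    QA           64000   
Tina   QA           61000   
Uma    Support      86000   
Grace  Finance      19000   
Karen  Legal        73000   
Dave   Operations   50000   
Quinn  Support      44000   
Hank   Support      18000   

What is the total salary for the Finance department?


Finance department members:
  Grace: 19000
Total = 19000 = 19000

ANSWER: 19000


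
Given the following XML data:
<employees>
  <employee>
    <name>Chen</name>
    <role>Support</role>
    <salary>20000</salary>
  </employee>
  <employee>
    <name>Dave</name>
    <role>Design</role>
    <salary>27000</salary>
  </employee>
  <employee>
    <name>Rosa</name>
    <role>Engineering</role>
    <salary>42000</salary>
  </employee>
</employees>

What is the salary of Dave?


Searching for <employee> with <name>Dave</name>
Found at position 2
<salary>27000</salary>

ANSWER: 27000


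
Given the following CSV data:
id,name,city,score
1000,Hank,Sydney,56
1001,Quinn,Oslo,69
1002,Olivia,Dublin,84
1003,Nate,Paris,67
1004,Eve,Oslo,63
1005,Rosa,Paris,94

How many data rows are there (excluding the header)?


Counting rows (excluding header):
Header: id,name,city,score
Data rows: 6

ANSWER: 6


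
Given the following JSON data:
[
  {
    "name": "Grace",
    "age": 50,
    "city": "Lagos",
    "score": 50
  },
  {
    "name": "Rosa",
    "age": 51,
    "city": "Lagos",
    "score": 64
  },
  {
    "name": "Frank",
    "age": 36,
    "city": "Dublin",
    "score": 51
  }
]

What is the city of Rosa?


Looking up record where name = Rosa
Record index: 1
Field 'city' = Lagos

ANSWER: Lagos


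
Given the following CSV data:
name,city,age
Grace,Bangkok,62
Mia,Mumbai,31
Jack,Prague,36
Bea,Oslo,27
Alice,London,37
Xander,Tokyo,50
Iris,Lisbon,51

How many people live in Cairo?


Scanning city column for 'Cairo':
Total matches: 0

ANSWER: 0


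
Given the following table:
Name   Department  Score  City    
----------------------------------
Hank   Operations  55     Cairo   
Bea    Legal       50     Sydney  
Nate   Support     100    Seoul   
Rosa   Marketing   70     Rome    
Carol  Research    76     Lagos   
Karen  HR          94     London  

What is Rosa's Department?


Row 4: Rosa
Department = Marketing

ANSWER: Marketing


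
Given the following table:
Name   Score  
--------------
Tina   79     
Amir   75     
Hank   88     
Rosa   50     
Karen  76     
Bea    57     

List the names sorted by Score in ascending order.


Sorting by Score (ascending):
  Rosa: 50
  Bea: 57
  Amir: 75
  Karen: 76
  Tina: 79
  Hank: 88


ANSWER: Rosa, Bea, Amir, Karen, Tina, Hank


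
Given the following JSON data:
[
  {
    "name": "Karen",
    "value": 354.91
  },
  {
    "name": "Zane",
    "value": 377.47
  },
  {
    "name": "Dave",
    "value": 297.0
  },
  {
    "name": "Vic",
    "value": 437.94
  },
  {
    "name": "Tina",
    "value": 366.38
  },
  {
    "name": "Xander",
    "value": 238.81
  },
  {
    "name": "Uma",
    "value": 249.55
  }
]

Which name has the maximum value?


Comparing values:
  Karen: 354.91
  Zane: 377.47
  Dave: 297.0
  Vic: 437.94
  Tina: 366.38
  Xander: 238.81
  Uma: 249.55
Maximum: Vic (437.94)

ANSWER: Vic


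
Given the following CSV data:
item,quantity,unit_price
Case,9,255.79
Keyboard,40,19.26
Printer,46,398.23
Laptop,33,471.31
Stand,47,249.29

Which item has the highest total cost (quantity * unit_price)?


Computing row totals:
  Case: 2302.11
  Keyboard: 770.4
  Printer: 18318.58
  Laptop: 15553.23
  Stand: 11716.63
Maximum: Printer (18318.58)

ANSWER: Printer


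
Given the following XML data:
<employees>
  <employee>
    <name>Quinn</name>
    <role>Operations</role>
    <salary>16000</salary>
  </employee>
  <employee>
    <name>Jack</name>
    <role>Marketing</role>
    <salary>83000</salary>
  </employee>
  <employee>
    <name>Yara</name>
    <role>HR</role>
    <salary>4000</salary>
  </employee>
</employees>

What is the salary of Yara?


Searching for <employee> with <name>Yara</name>
Found at position 3
<salary>4000</salary>

ANSWER: 4000


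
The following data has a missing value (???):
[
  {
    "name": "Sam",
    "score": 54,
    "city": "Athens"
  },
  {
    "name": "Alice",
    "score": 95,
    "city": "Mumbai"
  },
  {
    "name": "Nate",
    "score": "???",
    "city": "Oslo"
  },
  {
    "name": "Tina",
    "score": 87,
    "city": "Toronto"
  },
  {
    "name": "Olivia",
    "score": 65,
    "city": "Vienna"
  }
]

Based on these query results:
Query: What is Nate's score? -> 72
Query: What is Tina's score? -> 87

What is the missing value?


The missing value is Nate's score
From query: Nate's score = 72

ANSWER: 72


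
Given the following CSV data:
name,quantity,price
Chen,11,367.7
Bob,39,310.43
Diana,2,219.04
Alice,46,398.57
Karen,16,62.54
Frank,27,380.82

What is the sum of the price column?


Values in 'price' column:
  Row 1: 367.7
  Row 2: 310.43
  Row 3: 219.04
  Row 4: 398.57
  Row 5: 62.54
  Row 6: 380.82
Sum = 367.7 + 310.43 + 219.04 + 398.57 + 62.54 + 380.82 = 1739.1

ANSWER: 1739.1


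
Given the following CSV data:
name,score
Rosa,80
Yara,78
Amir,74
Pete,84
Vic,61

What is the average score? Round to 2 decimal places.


Scores: 80, 78, 74, 84, 61
Sum = 377
Count = 5
Average = 377 / 5 = 75.40

ANSWER: 75.40


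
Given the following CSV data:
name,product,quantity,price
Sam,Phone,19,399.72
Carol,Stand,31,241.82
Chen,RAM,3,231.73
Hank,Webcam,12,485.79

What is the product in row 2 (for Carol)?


Row 2: Carol
Column 'product' = Stand

ANSWER: Stand


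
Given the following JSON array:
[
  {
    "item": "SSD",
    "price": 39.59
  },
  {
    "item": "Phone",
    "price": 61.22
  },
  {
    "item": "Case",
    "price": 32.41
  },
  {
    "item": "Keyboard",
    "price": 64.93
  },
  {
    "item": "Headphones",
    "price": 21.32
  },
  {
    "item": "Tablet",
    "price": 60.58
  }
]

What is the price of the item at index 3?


Array index 3 -> Keyboard
price = 64.93

ANSWER: 64.93


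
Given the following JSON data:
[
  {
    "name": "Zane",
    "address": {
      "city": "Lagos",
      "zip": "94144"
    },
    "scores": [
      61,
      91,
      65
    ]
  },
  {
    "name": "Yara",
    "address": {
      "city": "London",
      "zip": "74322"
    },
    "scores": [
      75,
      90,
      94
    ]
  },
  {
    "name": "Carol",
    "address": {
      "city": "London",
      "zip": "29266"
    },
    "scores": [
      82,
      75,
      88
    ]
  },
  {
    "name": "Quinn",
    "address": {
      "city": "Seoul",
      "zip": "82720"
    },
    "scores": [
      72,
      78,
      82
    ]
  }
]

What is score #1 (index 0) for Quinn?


Path: records[3].scores[0]
Value: 72

ANSWER: 72


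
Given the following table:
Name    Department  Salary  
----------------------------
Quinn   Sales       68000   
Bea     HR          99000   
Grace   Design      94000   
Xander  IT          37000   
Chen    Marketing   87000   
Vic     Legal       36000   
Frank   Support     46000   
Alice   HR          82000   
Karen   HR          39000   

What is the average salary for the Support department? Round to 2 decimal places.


Support department members:
  Frank: 46000
Sum = 46000
Count = 1
Average = 46000 / 1 = 46000.00

ANSWER: 46000.00


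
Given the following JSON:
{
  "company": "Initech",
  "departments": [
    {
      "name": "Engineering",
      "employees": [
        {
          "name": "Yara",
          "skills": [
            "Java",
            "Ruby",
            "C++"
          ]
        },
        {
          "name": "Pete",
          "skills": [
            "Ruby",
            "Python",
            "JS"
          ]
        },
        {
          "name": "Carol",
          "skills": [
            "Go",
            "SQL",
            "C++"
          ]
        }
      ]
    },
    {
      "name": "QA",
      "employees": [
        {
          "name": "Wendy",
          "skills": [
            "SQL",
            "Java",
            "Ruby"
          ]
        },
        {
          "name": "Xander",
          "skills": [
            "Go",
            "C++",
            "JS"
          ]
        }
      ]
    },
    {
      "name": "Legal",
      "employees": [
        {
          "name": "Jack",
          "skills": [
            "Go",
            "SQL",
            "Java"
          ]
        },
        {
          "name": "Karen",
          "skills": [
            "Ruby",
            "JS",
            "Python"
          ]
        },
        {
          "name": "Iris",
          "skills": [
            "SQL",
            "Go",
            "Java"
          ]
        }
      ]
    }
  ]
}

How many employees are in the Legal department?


Path: departments[2].employees
Count: 3

ANSWER: 3


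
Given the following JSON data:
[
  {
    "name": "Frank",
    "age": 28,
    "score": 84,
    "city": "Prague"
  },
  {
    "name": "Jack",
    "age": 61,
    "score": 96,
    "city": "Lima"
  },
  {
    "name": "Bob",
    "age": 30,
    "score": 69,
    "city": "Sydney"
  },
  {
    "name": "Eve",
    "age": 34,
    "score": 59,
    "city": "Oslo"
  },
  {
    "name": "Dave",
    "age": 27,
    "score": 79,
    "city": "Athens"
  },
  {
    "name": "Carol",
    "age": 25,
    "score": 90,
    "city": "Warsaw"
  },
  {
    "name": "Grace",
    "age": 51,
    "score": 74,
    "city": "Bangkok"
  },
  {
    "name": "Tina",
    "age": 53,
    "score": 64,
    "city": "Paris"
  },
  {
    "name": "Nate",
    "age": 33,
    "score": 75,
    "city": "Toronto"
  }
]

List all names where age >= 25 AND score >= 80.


Checking both conditions:
  Frank (age=28, score=84) -> YES
  Jack (age=61, score=96) -> YES
  Bob (age=30, score=69) -> no
  Eve (age=34, score=59) -> no
  Dave (age=27, score=79) -> no
  Carol (age=25, score=90) -> YES
  Grace (age=51, score=74) -> no
  Tina (age=53, score=64) -> no
  Nate (age=33, score=75) -> no


ANSWER: Frank, Jack, Carol


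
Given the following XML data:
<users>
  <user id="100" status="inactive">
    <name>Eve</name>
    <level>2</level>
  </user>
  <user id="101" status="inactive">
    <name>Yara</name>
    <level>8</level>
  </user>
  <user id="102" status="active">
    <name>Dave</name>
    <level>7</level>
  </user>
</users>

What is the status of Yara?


Finding user with name = Yara
user id="101" status="inactive"

ANSWER: inactive


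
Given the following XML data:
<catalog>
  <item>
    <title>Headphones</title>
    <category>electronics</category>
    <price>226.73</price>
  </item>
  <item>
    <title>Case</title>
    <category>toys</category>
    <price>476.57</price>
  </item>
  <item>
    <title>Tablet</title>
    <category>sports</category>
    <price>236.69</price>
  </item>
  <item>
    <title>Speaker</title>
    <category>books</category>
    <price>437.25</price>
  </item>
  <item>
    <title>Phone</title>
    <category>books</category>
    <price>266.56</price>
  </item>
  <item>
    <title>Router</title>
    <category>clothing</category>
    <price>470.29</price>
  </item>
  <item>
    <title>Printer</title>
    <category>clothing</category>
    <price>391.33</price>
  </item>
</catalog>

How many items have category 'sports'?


Scanning <item> elements for <category>sports</category>:
  Item 3: Tablet -> MATCH
Count: 1

ANSWER: 1


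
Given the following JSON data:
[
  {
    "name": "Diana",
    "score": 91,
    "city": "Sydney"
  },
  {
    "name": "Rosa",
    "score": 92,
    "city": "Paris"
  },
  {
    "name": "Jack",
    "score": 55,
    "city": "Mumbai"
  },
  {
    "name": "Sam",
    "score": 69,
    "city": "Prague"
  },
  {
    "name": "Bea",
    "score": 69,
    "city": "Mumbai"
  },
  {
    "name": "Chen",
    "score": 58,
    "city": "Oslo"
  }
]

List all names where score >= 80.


Filtering records where score >= 80:
  Diana (score=91) -> YES
  Rosa (score=92) -> YES
  Jack (score=55) -> no
  Sam (score=69) -> no
  Bea (score=69) -> no
  Chen (score=58) -> no


ANSWER: Diana, Rosa


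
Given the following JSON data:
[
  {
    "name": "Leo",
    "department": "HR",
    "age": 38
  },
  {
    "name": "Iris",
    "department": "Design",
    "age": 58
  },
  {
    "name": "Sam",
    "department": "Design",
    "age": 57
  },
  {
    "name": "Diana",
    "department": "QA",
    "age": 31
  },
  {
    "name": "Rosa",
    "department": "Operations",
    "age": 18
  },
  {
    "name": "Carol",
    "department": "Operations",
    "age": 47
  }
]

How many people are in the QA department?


Scanning records for department = QA
  Record 3: Diana
Count: 1

ANSWER: 1


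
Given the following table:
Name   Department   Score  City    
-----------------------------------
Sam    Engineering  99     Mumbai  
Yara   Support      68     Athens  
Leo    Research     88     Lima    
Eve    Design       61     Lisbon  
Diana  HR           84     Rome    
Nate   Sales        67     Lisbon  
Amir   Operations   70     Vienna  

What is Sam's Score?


Row 1: Sam
Score = 99

ANSWER: 99


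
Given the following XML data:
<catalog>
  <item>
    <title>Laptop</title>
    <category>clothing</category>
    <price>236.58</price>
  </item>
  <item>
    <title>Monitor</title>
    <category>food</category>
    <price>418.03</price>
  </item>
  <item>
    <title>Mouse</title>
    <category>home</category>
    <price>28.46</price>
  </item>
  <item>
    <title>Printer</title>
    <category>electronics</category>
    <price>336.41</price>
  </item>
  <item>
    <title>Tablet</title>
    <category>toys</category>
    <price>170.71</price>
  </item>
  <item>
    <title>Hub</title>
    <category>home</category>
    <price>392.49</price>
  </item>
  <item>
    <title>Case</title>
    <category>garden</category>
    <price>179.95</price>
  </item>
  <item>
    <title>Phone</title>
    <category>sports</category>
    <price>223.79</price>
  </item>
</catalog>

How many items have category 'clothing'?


Scanning <item> elements for <category>clothing</category>:
  Item 1: Laptop -> MATCH
Count: 1

ANSWER: 1


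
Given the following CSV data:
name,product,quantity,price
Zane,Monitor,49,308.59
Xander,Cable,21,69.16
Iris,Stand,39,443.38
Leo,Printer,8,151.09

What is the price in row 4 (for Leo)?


Row 4: Leo
Column 'price' = 151.09

ANSWER: 151.09


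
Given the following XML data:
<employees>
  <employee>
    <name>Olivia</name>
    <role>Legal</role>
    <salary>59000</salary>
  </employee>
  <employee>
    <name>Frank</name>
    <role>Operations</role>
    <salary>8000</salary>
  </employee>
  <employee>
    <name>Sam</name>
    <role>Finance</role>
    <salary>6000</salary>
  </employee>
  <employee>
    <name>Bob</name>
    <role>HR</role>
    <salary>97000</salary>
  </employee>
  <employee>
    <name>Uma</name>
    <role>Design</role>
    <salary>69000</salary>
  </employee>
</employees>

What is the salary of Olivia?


Searching for <employee> with <name>Olivia</name>
Found at position 1
<salary>59000</salary>

ANSWER: 59000


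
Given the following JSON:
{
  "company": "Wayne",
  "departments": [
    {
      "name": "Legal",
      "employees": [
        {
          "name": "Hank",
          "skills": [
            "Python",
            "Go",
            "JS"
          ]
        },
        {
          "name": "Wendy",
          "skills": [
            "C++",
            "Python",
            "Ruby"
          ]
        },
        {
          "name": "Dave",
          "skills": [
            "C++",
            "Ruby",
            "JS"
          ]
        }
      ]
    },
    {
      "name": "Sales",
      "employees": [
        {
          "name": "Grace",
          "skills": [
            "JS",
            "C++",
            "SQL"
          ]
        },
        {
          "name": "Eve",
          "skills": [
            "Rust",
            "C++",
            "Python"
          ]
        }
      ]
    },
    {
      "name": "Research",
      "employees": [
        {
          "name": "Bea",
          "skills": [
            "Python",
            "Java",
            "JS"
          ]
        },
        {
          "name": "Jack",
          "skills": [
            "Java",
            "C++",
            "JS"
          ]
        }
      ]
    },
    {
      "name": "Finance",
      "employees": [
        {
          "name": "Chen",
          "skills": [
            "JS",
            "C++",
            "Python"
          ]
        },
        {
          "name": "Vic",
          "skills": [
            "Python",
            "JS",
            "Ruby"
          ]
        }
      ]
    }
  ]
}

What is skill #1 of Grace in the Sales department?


Path: departments[1].employees[0].skills[0]
Value: JS

ANSWER: JS


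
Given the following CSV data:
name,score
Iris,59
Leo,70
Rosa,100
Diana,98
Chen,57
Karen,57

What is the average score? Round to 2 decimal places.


Scores: 59, 70, 100, 98, 57, 57
Sum = 441
Count = 6
Average = 441 / 6 = 73.50

ANSWER: 73.50


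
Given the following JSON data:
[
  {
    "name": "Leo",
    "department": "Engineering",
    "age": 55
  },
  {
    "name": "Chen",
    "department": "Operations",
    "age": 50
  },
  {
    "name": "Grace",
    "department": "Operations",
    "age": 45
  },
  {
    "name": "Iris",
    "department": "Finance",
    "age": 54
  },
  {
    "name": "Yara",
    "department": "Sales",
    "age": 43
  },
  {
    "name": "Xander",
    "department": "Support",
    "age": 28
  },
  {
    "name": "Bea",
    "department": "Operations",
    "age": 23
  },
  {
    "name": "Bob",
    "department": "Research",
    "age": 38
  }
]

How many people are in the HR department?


Scanning records for department = HR
  No matches found
Count: 0

ANSWER: 0


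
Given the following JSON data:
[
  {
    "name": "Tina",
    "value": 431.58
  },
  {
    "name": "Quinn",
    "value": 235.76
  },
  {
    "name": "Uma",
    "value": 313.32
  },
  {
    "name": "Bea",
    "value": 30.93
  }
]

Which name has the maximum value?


Comparing values:
  Tina: 431.58
  Quinn: 235.76
  Uma: 313.32
  Bea: 30.93
Maximum: Tina (431.58)

ANSWER: Tina


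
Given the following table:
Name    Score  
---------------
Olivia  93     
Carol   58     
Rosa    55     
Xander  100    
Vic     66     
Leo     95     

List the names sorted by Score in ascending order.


Sorting by Score (ascending):
  Rosa: 55
  Carol: 58
  Vic: 66
  Olivia: 93
  Leo: 95
  Xander: 100


ANSWER: Rosa, Carol, Vic, Olivia, Leo, Xander


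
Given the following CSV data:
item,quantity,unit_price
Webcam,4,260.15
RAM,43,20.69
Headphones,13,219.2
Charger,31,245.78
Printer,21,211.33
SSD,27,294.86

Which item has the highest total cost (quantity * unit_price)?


Computing row totals:
  Webcam: 1040.6
  RAM: 889.67
  Headphones: 2849.6
  Charger: 7619.18
  Printer: 4437.93
  SSD: 7961.22
Maximum: SSD (7961.22)

ANSWER: SSD


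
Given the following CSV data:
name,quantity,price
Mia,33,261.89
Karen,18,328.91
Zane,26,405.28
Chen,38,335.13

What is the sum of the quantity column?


Values in 'quantity' column:
  Row 1: 33
  Row 2: 18
  Row 3: 26
  Row 4: 38
Sum = 33 + 18 + 26 + 38 = 115

ANSWER: 115


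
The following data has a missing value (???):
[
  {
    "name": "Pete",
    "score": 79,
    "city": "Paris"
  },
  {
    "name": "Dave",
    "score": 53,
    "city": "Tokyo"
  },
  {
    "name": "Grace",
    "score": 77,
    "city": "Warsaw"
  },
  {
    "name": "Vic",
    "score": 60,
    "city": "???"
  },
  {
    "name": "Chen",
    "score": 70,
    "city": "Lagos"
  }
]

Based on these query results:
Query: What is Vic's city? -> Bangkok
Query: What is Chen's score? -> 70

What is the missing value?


The missing value is Vic's city
From query: Vic's city = Bangkok

ANSWER: Bangkok


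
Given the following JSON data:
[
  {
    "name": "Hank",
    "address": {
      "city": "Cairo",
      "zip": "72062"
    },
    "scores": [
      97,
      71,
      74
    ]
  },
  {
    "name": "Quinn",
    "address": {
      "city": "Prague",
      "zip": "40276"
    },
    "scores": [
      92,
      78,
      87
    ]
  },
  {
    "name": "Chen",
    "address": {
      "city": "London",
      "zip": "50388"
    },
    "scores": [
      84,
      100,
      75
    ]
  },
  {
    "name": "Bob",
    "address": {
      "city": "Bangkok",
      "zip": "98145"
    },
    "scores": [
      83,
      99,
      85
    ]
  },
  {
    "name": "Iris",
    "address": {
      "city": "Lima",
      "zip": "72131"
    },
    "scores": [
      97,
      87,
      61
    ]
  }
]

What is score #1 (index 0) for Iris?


Path: records[4].scores[0]
Value: 97

ANSWER: 97


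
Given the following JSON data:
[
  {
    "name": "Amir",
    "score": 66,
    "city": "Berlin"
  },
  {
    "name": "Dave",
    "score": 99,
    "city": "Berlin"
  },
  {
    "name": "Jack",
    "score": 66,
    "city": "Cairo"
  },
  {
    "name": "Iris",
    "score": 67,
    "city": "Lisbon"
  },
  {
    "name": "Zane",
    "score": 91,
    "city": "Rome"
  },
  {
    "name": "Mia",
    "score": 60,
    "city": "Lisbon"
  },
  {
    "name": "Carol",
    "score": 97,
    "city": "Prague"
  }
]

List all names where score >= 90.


Filtering records where score >= 90:
  Amir (score=66) -> no
  Dave (score=99) -> YES
  Jack (score=66) -> no
  Iris (score=67) -> no
  Zane (score=91) -> YES
  Mia (score=60) -> no
  Carol (score=97) -> YES


ANSWER: Dave, Zane, Carol


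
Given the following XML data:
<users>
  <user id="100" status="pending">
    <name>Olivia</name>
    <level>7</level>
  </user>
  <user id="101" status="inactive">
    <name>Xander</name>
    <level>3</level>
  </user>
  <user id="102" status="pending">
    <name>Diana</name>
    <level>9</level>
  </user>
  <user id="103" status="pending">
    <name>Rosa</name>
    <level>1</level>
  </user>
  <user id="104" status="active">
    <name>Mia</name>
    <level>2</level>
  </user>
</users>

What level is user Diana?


Finding user: Diana
<level>9</level>

ANSWER: 9


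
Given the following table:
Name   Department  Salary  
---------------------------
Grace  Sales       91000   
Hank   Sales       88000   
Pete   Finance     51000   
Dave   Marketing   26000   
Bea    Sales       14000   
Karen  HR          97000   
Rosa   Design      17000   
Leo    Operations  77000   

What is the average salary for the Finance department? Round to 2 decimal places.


Finance department members:
  Pete: 51000
Sum = 51000
Count = 1
Average = 51000 / 1 = 51000.00

ANSWER: 51000.00


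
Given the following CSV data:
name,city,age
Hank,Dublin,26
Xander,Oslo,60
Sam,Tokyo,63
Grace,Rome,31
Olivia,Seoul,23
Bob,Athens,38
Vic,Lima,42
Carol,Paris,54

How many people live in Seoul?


Scanning city column for 'Seoul':
  Row 5: Olivia -> MATCH
Total matches: 1

ANSWER: 1


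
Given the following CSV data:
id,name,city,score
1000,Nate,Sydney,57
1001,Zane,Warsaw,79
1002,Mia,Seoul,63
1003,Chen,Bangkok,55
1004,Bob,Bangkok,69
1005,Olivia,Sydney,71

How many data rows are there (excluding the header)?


Counting rows (excluding header):
Header: id,name,city,score
Data rows: 6

ANSWER: 6


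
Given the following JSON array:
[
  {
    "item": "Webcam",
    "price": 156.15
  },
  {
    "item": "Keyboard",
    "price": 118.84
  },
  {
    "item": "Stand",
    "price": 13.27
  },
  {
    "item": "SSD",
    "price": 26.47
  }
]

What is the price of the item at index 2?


Array index 2 -> Stand
price = 13.27

ANSWER: 13.27


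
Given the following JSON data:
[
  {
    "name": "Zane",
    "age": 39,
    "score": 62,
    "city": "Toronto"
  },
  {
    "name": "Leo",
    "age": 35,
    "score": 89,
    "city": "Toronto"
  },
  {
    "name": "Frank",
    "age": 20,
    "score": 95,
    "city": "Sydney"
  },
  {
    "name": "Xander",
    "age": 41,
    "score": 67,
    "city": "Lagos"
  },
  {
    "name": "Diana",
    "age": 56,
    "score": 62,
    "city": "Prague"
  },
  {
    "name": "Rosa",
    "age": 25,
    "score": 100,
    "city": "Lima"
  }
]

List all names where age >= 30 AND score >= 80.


Checking both conditions:
  Zane (age=39, score=62) -> no
  Leo (age=35, score=89) -> YES
  Frank (age=20, score=95) -> no
  Xander (age=41, score=67) -> no
  Diana (age=56, score=62) -> no
  Rosa (age=25, score=100) -> no


ANSWER: Leo


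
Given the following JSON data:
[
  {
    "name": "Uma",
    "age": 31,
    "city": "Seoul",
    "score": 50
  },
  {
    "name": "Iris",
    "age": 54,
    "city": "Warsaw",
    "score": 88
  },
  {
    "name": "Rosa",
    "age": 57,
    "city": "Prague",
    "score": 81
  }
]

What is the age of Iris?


Looking up record where name = Iris
Record index: 1
Field 'age' = 54

ANSWER: 54


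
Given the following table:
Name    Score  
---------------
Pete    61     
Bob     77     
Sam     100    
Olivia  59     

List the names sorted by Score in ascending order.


Sorting by Score (ascending):
  Olivia: 59
  Pete: 61
  Bob: 77
  Sam: 100


ANSWER: Olivia, Pete, Bob, Sam


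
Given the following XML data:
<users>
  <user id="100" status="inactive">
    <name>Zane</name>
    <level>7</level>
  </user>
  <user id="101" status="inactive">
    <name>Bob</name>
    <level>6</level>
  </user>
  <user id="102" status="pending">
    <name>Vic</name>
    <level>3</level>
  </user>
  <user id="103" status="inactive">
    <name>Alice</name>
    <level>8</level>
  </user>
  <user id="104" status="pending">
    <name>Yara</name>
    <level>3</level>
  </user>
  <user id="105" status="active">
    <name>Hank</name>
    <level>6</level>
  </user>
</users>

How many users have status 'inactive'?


Counting users with status='inactive':
  Zane (id=100) -> MATCH
  Bob (id=101) -> MATCH
  Alice (id=103) -> MATCH
Count: 3

ANSWER: 3


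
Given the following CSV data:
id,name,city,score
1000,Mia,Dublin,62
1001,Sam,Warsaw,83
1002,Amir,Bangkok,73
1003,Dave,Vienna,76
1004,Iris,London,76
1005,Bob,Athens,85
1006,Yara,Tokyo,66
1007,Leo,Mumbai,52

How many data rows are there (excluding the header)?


Counting rows (excluding header):
Header: id,name,city,score
Data rows: 8

ANSWER: 8


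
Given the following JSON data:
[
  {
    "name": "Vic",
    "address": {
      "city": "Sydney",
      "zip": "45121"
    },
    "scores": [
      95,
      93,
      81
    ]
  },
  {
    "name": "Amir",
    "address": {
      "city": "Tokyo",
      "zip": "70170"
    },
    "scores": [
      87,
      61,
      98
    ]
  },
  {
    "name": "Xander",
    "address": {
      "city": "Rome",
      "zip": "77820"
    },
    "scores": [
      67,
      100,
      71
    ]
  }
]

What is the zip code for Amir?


Path: records[1].address.zip
Value: 70170

ANSWER: 70170


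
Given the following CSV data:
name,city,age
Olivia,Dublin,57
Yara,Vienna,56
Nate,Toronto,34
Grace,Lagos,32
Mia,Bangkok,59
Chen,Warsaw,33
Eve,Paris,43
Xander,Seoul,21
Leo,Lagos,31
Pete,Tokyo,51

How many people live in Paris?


Scanning city column for 'Paris':
  Row 7: Eve -> MATCH
Total matches: 1

ANSWER: 1


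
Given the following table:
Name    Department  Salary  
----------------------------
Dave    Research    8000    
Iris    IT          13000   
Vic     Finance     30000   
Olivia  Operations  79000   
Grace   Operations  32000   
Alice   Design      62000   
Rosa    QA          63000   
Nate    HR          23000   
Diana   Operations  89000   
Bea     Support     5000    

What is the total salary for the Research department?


Research department members:
  Dave: 8000
Total = 8000 = 8000

ANSWER: 8000


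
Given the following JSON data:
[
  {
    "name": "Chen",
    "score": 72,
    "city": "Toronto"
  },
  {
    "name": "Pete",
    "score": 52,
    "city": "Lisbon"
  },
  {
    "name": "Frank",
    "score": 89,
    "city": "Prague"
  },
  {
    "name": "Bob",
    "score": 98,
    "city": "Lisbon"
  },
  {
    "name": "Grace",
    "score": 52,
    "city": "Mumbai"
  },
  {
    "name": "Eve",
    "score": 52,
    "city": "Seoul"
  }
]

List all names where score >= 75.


Filtering records where score >= 75:
  Chen (score=72) -> no
  Pete (score=52) -> no
  Frank (score=89) -> YES
  Bob (score=98) -> YES
  Grace (score=52) -> no
  Eve (score=52) -> no


ANSWER: Frank, Bob


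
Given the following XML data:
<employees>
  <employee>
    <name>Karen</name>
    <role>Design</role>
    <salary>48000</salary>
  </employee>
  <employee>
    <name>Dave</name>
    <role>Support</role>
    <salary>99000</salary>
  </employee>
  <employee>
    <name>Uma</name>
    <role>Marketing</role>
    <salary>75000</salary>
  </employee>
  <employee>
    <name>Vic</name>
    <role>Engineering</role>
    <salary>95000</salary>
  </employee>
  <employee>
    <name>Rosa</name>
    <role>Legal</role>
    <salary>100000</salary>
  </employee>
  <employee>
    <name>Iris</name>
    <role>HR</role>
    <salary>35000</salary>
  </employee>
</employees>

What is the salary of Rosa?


Searching for <employee> with <name>Rosa</name>
Found at position 5
<salary>100000</salary>

ANSWER: 100000


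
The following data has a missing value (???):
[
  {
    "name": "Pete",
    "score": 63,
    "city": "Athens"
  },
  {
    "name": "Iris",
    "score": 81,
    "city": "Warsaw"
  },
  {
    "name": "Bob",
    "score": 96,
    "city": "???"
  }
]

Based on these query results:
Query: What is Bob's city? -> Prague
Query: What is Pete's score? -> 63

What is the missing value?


The missing value is Bob's city
From query: Bob's city = Prague

ANSWER: Prague


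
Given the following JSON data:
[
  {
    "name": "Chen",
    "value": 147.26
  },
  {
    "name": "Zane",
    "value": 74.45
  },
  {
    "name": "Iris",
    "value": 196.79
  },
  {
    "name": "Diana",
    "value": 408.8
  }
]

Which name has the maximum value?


Comparing values:
  Chen: 147.26
  Zane: 74.45
  Iris: 196.79
  Diana: 408.8
Maximum: Diana (408.8)

ANSWER: Diana


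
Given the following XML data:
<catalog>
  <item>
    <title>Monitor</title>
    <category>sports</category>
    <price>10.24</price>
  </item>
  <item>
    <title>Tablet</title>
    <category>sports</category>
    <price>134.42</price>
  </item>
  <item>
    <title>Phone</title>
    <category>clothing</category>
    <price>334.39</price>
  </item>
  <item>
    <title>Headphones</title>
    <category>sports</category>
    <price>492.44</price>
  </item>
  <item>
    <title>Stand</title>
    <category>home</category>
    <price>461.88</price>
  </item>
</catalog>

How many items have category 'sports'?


Scanning <item> elements for <category>sports</category>:
  Item 1: Monitor -> MATCH
  Item 2: Tablet -> MATCH
  Item 4: Headphones -> MATCH
Count: 3

ANSWER: 3


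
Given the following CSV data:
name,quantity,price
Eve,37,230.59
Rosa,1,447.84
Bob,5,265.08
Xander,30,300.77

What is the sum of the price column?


Values in 'price' column:
  Row 1: 230.59
  Row 2: 447.84
  Row 3: 265.08
  Row 4: 300.77
Sum = 230.59 + 447.84 + 265.08 + 300.77 = 1244.28

ANSWER: 1244.28


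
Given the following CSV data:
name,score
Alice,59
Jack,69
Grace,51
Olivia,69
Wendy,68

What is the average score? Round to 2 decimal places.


Scores: 59, 69, 51, 69, 68
Sum = 316
Count = 5
Average = 316 / 5 = 63.20

ANSWER: 63.20


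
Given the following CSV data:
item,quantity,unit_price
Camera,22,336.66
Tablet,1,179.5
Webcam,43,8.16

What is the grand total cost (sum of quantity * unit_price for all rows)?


Computing row totals:
  Camera: 22 * 336.66 = 7406.52
  Tablet: 1 * 179.5 = 179.5
  Webcam: 43 * 8.16 = 350.88
Grand total = 7406.52 + 179.5 + 350.88 = 7936.9

ANSWER: 7936.9


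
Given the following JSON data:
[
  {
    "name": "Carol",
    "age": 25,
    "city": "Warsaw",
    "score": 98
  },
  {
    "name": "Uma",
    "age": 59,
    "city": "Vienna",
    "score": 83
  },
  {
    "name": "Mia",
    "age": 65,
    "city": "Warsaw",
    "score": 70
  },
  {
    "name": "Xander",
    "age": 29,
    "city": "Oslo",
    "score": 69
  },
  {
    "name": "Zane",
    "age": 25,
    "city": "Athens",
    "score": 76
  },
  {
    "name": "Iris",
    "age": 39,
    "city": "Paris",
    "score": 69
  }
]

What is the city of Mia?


Looking up record where name = Mia
Record index: 2
Field 'city' = Warsaw

ANSWER: Warsaw


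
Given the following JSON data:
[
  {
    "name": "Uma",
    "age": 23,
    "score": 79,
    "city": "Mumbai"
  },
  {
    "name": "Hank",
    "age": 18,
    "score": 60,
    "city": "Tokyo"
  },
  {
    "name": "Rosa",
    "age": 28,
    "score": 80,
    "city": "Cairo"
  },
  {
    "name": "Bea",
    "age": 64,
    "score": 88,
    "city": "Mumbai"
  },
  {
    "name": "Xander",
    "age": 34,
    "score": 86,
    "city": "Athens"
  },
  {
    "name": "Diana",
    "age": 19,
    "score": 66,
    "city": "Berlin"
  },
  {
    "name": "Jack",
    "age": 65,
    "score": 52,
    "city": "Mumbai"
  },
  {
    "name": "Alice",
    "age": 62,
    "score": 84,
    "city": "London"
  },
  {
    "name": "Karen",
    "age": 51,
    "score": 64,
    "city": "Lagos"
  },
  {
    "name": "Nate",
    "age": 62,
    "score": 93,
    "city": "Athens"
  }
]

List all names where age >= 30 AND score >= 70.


Checking both conditions:
  Uma (age=23, score=79) -> no
  Hank (age=18, score=60) -> no
  Rosa (age=28, score=80) -> no
  Bea (age=64, score=88) -> YES
  Xander (age=34, score=86) -> YES
  Diana (age=19, score=66) -> no
  Jack (age=65, score=52) -> no
  Alice (age=62, score=84) -> YES
  Karen (age=51, score=64) -> no
  Nate (age=62, score=93) -> YES


ANSWER: Bea, Xander, Alice, Nate


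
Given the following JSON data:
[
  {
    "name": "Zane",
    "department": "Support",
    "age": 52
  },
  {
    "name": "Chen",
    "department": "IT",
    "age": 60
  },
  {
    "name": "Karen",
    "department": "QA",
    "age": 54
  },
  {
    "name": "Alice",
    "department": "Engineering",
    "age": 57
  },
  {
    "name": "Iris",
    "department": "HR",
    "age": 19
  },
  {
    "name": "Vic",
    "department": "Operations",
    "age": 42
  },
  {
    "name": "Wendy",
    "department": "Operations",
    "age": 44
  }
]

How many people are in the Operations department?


Scanning records for department = Operations
  Record 5: Vic
  Record 6: Wendy
Count: 2

ANSWER: 2


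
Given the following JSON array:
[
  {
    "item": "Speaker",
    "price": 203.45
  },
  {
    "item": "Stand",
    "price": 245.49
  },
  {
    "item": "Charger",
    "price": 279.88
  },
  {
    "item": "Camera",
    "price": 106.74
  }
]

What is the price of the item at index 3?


Array index 3 -> Camera
price = 106.74

ANSWER: 106.74
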